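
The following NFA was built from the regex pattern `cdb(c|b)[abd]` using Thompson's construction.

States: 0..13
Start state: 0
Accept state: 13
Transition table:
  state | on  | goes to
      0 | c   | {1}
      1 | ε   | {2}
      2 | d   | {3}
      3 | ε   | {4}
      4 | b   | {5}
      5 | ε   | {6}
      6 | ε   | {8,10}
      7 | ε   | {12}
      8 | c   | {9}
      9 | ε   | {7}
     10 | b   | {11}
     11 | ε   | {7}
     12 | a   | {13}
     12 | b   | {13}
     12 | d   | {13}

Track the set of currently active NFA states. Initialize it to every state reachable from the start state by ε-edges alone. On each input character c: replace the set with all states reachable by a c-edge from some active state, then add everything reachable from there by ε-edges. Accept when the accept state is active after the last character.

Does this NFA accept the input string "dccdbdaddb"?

S₀ = ε-closure({0}) = {0}
'd' @ 1: {}  — state set empty
rest 'ccdbdaddb' ignored (set empty)
after full input: {}  (accept=13 not in)

Answer: REJECT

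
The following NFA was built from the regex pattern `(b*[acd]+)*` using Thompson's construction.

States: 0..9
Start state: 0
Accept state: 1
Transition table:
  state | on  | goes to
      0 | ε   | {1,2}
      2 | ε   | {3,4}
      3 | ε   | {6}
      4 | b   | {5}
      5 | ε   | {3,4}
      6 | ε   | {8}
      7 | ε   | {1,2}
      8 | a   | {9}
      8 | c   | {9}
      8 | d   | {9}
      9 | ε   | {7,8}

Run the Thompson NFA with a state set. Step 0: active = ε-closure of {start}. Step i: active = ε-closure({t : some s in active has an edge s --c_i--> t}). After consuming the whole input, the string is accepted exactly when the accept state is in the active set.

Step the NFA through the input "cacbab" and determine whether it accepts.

Answer: REJECT

Derivation:
initial (ε-close {0}): {0,1,2,3,4,6,8}
'c' @ 1: {1,2,3,4,6,7,8,9}  (accept∈set)
'a' @ 2: {1,2,3,4,6,7,8,9}  (accept∈set)
'c' @ 3: {1,2,3,4,6,7,8,9}  (accept∈set)
'b' @ 4: {3,4,5,6,8}
'a' @ 5: {1,2,3,4,6,7,8,9}  (accept∈set)
'b' @ 6: {3,4,5,6,8}
after full input: {3,4,5,6,8}  (accept=1 not in)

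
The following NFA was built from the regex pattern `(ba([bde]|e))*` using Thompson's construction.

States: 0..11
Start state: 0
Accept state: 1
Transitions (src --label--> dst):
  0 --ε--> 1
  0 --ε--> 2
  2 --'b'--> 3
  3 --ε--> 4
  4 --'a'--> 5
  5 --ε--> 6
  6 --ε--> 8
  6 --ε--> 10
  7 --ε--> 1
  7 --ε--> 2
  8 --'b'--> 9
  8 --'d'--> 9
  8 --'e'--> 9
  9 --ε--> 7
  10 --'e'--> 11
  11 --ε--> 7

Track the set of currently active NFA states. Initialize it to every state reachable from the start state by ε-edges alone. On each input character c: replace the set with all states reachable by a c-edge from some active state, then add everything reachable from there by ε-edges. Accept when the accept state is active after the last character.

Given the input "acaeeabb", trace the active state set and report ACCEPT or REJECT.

Answer: REJECT

Steps:
start: ε-closure({0}) = {0,1,2}
'a' @ 1: {}  — dead — no transitions
rest 'caeeabb' ignored (set empty)
end set {} — state 1 not in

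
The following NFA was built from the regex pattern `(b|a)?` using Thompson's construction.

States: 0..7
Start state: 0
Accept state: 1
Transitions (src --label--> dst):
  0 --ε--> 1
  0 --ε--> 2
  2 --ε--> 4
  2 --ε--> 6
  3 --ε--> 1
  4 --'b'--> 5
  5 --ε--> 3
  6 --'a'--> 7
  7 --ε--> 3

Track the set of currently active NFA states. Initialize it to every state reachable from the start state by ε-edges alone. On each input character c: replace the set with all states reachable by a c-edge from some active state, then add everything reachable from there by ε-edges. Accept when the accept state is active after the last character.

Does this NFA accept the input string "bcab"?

initial (ε-close {0}): {0,1,2,4,6}
'b' @ 1: {1,3,5}  ✓accept
'c' @ 2: {}  — dead — no transitions
rest 'ab' ignored (set empty)
after full input: {}  (accept=1 not in)

Answer: REJECT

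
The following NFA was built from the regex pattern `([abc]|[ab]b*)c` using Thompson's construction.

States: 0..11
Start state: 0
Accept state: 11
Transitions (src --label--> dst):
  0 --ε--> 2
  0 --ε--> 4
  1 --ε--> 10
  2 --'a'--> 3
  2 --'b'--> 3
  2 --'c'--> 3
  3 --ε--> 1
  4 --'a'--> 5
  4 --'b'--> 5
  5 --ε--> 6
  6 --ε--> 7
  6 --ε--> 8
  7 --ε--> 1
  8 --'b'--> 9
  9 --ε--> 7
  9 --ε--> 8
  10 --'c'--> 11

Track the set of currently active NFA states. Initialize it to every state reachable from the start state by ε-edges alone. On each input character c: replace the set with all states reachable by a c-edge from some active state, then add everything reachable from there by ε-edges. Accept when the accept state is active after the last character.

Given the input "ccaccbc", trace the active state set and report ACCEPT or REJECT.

Answer: REJECT

Steps:
S₀ = ε-closure({0}) = {0,2,4}
'c' @ 1: {1,3,10}
'c' @ 2: {11}  (accept∈set)
'a' @ 3: {}  — state set empty
rest 'ccbc' ignored (set empty)
end set {} — state 11 not in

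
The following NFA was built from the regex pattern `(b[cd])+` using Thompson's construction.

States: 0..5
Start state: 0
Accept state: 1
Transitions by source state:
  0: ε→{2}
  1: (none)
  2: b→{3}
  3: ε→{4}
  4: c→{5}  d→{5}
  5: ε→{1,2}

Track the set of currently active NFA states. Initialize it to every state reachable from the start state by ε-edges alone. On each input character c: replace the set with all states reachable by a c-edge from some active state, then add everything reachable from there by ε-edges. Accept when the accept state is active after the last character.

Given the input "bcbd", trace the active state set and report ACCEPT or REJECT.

Answer: ACCEPT

Derivation:
start: ε-closure({0}) = {0,2}
'b' @ 1: {3,4}
'c' @ 2: {1,2,5}  ✓accept
'b' @ 3: {3,4}
'd' @ 4: {1,2,5}  ✓accept
after full input: {1,2,5}  (accept=1 in)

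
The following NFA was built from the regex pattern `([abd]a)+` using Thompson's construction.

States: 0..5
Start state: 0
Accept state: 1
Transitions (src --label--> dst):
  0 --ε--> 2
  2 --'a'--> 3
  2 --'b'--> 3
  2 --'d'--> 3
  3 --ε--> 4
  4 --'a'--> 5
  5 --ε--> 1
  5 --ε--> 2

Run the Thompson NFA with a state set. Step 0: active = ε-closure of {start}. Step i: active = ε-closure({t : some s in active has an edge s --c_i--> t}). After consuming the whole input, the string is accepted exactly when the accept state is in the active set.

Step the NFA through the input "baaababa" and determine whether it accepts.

Answer: ACCEPT

Trace:
initial (ε-close {0}): {0,2}
'b' @ 1: {3,4}
'a' @ 2: {1,2,5}  (accept∈set)
'a' @ 3: {3,4}
'a' @ 4: {1,2,5}  (accept∈set)
'b' @ 5: {3,4}
'a' @ 6: {1,2,5}  (accept∈set)
'b' @ 7: {3,4}
'a' @ 8: {1,2,5}  (accept∈set)
after full input: {1,2,5}  (accept=1 in)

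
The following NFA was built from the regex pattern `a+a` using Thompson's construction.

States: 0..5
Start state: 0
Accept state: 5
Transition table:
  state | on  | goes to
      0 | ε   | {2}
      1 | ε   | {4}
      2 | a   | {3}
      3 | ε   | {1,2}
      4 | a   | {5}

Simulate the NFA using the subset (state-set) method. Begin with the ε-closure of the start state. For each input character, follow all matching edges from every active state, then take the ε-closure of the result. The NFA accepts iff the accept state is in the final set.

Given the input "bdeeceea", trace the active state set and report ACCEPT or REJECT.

initial (ε-close {0}): {0,2}
'b' @ 1: {}  — dead — no transitions
rest 'deeceea' ignored (set empty)
final: {}; accept 5 not in set

Answer: REJECT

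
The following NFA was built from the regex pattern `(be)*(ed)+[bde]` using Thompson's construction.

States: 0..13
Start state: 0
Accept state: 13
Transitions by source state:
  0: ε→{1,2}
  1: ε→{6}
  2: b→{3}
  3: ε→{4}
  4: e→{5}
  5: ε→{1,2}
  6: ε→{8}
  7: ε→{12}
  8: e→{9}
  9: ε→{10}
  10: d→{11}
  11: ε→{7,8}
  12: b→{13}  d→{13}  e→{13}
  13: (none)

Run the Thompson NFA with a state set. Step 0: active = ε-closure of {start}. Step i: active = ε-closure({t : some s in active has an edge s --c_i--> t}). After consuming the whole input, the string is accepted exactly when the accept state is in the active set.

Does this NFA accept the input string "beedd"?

Answer: ACCEPT

Trace:
S₀ = ε-closure({0}) = {0,1,2,6,8}
'b' @ 1: {3,4}
'e' @ 2: {1,2,5,6,8}
'e' @ 3: {9,10}
'd' @ 4: {7,8,11,12}
'd' @ 5: {13}  (accept∈set)
end set {13} — state 13 in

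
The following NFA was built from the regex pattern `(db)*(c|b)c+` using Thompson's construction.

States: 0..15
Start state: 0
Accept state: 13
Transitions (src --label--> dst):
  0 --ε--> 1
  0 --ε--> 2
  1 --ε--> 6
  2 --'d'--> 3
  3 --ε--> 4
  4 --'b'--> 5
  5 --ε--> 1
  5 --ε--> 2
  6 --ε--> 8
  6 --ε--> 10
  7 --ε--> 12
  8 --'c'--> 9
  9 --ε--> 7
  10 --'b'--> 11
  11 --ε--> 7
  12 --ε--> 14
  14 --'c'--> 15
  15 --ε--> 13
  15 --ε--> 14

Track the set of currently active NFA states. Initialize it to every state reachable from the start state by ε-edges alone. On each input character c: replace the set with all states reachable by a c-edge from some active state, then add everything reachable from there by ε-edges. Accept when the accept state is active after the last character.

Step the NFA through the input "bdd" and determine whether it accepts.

start: ε-closure({0}) = {0,1,2,6,8,10}
'b' @ 1: {7,11,12,14}
'd' @ 2: {}  — state set empty
rest 'd' ignored (set empty)
end set {} — state 13 not in

Answer: REJECT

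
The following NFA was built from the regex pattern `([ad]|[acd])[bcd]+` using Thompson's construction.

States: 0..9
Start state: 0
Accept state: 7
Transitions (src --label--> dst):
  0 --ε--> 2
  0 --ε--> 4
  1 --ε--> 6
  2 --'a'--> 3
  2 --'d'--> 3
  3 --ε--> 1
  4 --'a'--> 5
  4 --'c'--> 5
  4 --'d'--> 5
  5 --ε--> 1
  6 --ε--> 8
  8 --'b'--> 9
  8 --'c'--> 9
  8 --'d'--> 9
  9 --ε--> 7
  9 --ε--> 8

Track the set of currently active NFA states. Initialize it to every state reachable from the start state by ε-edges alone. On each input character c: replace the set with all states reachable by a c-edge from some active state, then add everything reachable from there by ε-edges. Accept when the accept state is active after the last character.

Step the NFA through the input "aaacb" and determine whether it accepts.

Answer: REJECT

Steps:
initial (ε-close {0}): {0,2,4}
'a' @ 1: {1,3,5,6,8}
'a' @ 2: {}  — no active states
rest 'acb' ignored (set empty)
final: {}; accept 7 not in set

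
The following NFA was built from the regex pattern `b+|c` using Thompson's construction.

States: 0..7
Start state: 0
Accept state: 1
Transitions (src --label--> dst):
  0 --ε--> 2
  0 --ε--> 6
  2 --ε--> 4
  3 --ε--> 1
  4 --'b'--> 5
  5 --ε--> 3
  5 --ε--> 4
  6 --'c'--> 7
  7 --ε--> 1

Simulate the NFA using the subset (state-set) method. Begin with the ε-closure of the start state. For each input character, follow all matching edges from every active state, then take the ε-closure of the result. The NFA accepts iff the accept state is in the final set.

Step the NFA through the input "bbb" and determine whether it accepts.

Answer: ACCEPT

Steps:
start: ε-closure({0}) = {0,2,4,6}
'b' @ 1: {1,3,4,5}  [accepting]
'b' @ 2: {1,3,4,5}  [accepting]
'b' @ 3: {1,3,4,5}  [accepting]
end set {1,3,4,5} — state 1 in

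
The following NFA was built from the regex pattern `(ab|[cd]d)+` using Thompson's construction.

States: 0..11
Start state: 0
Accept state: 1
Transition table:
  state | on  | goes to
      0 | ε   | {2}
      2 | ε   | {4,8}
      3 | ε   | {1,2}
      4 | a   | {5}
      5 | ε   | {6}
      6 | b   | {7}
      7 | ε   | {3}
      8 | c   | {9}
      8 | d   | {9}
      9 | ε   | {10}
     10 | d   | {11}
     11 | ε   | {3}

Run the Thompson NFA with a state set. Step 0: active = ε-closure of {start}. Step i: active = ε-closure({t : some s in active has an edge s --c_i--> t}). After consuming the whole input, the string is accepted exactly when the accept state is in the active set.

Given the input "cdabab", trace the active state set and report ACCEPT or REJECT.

start: ε-closure({0}) = {0,2,4,8}
'c' @ 1: {9,10}
'd' @ 2: {1,2,3,4,8,11}  [accepting]
'a' @ 3: {5,6}
'b' @ 4: {1,2,3,4,7,8}  [accepting]
'a' @ 5: {5,6}
'b' @ 6: {1,2,3,4,7,8}  [accepting]
after full input: {1,2,3,4,7,8}  (accept=1 in)

Answer: ACCEPT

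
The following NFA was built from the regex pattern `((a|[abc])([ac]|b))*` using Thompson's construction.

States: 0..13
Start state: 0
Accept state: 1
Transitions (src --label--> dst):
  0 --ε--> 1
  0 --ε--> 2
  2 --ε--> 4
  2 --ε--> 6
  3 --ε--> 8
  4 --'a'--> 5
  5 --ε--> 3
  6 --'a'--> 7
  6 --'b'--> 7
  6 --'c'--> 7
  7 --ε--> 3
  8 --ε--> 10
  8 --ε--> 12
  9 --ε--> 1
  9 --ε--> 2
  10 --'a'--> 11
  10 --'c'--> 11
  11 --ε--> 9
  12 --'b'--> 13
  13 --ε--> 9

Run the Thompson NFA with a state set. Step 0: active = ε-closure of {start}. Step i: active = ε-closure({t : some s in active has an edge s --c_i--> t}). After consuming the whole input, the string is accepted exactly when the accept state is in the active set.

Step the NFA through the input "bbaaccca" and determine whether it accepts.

start: ε-closure({0}) = {0,1,2,4,6}
'b' @ 1: {3,7,8,10,12}
'b' @ 2: {1,2,4,6,9,13}  ✓accept
'a' @ 3: {3,5,7,8,10,12}
'a' @ 4: {1,2,4,6,9,11}  ✓accept
'c' @ 5: {3,7,8,10,12}
'c' @ 6: {1,2,4,6,9,11}  ✓accept
'c' @ 7: {3,7,8,10,12}
'a' @ 8: {1,2,4,6,9,11}  ✓accept
end set {1,2,4,6,9,11} — state 1 in

Answer: ACCEPT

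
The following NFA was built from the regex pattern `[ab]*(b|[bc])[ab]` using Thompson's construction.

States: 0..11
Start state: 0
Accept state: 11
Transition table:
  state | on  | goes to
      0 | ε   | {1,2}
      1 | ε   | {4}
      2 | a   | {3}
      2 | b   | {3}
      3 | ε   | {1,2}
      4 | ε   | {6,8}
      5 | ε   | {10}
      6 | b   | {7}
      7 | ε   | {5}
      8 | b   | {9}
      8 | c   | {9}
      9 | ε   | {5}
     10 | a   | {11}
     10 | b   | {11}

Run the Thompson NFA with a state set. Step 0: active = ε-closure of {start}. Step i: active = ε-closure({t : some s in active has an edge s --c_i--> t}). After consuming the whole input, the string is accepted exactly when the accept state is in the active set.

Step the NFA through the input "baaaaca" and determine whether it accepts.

S₀ = ε-closure({0}) = {0,1,2,4,6,8}
'b' @ 1: {1,2,3,4,5,6,7,8,9,10}
'a' @ 2: {1,2,3,4,6,8,11}  (accept∈set)
'a' @ 3: {1,2,3,4,6,8}
'a' @ 4: {1,2,3,4,6,8}
'a' @ 5: {1,2,3,4,6,8}
'c' @ 6: {5,9,10}
'a' @ 7: {11}  (accept∈set)
end set {11} — state 11 in

Answer: ACCEPT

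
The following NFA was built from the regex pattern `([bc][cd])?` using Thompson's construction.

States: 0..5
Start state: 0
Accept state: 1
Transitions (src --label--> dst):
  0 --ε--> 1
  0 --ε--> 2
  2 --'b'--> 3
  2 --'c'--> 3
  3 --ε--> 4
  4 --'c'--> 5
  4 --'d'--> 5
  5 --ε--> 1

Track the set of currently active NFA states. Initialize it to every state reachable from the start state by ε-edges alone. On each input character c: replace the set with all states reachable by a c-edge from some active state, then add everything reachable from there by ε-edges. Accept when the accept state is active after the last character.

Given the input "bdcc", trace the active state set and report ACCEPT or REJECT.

initial (ε-close {0}): {0,1,2}
'b' @ 1: {3,4}
'd' @ 2: {1,5}  ✓accept
'c' @ 3: {}  — state set empty
rest 'c' ignored (set empty)
final: {}; accept 1 not in set

Answer: REJECT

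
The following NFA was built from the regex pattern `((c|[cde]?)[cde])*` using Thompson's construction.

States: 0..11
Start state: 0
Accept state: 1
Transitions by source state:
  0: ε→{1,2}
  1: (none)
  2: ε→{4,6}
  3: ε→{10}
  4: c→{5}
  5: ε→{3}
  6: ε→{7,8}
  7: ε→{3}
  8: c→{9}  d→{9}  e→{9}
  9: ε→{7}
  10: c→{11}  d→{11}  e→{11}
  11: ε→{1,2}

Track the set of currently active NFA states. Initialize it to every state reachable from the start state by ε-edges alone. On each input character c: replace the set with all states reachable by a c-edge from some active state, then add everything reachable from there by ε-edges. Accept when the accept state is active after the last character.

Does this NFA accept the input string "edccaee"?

S₀ = ε-closure({0}) = {0,1,2,3,4,6,7,8,10}
'e' @ 1: {1,2,3,4,6,7,8,9,10,11}  ✓accept
'd' @ 2: {1,2,3,4,6,7,8,9,10,11}  ✓accept
'c' @ 3: {1,2,3,4,5,6,7,8,9,10,11}  ✓accept
'c' @ 4: {1,2,3,4,5,6,7,8,9,10,11}  ✓accept
'a' @ 5: {}  — dead — no transitions
rest 'ee' ignored (set empty)
after full input: {}  (accept=1 not in)

Answer: REJECT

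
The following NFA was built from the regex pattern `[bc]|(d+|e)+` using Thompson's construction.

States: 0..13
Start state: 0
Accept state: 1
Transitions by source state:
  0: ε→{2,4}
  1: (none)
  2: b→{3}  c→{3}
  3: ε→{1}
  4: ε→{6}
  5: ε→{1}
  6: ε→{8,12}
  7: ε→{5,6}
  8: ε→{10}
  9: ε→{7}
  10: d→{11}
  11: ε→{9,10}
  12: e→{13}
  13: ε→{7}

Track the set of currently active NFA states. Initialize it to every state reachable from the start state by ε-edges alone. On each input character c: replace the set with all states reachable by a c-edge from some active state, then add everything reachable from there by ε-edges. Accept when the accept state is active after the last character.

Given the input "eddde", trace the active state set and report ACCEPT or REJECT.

initial (ε-close {0}): {0,2,4,6,8,10,12}
'e' @ 1: {1,5,6,7,8,10,12,13}  [accepting]
'd' @ 2: {1,5,6,7,8,9,10,11,12}  [accepting]
'd' @ 3: {1,5,6,7,8,9,10,11,12}  [accepting]
'd' @ 4: {1,5,6,7,8,9,10,11,12}  [accepting]
'e' @ 5: {1,5,6,7,8,10,12,13}  [accepting]
end set {1,5,6,7,8,10,12,13} — state 1 in

Answer: ACCEPT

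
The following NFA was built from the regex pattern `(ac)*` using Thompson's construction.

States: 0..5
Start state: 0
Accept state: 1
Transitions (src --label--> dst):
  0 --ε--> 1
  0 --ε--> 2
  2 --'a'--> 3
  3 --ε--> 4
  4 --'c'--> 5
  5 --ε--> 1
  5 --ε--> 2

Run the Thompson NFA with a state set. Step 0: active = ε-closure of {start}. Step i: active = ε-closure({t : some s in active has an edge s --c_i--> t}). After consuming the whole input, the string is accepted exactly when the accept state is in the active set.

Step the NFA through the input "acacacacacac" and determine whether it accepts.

Answer: ACCEPT

Trace:
S₀ = ε-closure({0}) = {0,1,2}
'a' @ 1: {3,4}
'c' @ 2: {1,2,5}  (accept∈set)
'a' @ 3: {3,4}
'c' @ 4: {1,2,5}  (accept∈set)
'a' @ 5: {3,4}
'c' @ 6: {1,2,5}  (accept∈set)
'a' @ 7: {3,4}
'c' @ 8: {1,2,5}  (accept∈set)
'a' @ 9: {3,4}
'c' @ 10: {1,2,5}  (accept∈set)
'a' @ 11: {3,4}
'c' @ 12: {1,2,5}  (accept∈set)
after full input: {1,2,5}  (accept=1 in)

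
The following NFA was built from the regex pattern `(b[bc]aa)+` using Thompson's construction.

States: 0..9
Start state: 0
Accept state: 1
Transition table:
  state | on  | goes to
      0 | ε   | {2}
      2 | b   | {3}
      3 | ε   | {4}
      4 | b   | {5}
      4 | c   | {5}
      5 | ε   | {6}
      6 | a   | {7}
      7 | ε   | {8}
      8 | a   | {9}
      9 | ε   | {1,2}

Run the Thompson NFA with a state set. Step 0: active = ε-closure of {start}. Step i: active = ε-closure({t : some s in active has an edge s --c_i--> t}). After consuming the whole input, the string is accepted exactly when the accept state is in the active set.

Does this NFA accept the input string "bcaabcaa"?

Answer: ACCEPT

Derivation:
S₀ = ε-closure({0}) = {0,2}
'b' @ 1: {3,4}
'c' @ 2: {5,6}
'a' @ 3: {7,8}
'a' @ 4: {1,2,9}  (accept∈set)
'b' @ 5: {3,4}
'c' @ 6: {5,6}
'a' @ 7: {7,8}
'a' @ 8: {1,2,9}  (accept∈set)
final: {1,2,9}; accept 1 in set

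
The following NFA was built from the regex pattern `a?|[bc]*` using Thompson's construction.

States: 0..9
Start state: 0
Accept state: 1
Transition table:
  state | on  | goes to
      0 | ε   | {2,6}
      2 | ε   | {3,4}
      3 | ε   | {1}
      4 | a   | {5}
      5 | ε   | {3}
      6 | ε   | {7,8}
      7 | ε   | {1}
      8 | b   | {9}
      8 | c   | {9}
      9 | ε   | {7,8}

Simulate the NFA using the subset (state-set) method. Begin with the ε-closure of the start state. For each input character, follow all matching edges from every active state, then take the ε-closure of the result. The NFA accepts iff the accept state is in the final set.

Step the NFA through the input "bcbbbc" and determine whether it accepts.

start: ε-closure({0}) = {0,1,2,3,4,6,7,8}
'b' @ 1: {1,7,8,9}  (accept∈set)
'c' @ 2: {1,7,8,9}  (accept∈set)
'b' @ 3: {1,7,8,9}  (accept∈set)
'b' @ 4: {1,7,8,9}  (accept∈set)
'b' @ 5: {1,7,8,9}  (accept∈set)
'c' @ 6: {1,7,8,9}  (accept∈set)
end set {1,7,8,9} — state 1 in

Answer: ACCEPT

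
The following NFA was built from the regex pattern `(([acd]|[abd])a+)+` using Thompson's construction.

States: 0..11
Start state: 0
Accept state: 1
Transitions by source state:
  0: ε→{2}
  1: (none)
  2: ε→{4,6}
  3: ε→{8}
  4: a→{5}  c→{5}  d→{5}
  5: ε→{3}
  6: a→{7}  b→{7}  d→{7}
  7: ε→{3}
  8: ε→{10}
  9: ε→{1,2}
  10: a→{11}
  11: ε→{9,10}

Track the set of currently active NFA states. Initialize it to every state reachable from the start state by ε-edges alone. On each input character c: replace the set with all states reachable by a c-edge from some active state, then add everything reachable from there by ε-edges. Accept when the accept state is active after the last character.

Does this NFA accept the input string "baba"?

Answer: ACCEPT

Derivation:
start: ε-closure({0}) = {0,2,4,6}
'b' @ 1: {3,7,8,10}
'a' @ 2: {1,2,4,6,9,10,11}  [accepting]
'b' @ 3: {3,7,8,10}
'a' @ 4: {1,2,4,6,9,10,11}  [accepting]
after full input: {1,2,4,6,9,10,11}  (accept=1 in)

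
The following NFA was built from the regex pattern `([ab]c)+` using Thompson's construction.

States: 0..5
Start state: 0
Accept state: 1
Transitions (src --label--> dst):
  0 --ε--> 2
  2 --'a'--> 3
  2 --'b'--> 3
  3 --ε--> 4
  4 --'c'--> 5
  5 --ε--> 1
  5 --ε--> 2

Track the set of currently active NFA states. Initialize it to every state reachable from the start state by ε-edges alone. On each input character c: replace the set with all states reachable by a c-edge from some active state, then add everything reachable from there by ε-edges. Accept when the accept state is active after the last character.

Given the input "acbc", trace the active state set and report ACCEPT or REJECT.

start: ε-closure({0}) = {0,2}
'a' @ 1: {3,4}
'c' @ 2: {1,2,5}  [accepting]
'b' @ 3: {3,4}
'c' @ 4: {1,2,5}  [accepting]
final: {1,2,5}; accept 1 in set

Answer: ACCEPT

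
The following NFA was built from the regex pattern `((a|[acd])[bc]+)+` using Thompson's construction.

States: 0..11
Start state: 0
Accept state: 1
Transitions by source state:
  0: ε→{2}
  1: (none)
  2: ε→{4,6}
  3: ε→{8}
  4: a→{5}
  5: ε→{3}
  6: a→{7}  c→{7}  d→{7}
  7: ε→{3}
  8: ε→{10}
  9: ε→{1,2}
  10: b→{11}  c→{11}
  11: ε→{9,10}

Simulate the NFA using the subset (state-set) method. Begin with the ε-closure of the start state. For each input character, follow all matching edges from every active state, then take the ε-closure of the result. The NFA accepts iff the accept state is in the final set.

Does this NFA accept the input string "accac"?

Answer: ACCEPT

Derivation:
S₀ = ε-closure({0}) = {0,2,4,6}
'a' @ 1: {3,5,7,8,10}
'c' @ 2: {1,2,4,6,9,10,11}  ✓accept
'c' @ 3: {1,2,3,4,6,7,8,9,10,11}  ✓accept
'a' @ 4: {3,5,7,8,10}
'c' @ 5: {1,2,4,6,9,10,11}  ✓accept
after full input: {1,2,4,6,9,10,11}  (accept=1 in)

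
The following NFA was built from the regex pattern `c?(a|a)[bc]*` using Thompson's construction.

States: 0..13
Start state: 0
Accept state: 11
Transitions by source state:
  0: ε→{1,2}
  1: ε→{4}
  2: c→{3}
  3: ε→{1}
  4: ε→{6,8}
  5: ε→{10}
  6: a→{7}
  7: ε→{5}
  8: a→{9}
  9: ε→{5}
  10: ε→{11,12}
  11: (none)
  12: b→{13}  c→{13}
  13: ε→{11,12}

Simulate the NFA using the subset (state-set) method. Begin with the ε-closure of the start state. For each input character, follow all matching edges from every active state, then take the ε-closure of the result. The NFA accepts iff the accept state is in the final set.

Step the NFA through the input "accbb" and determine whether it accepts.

Answer: ACCEPT

Steps:
initial (ε-close {0}): {0,1,2,4,6,8}
'a' @ 1: {5,7,9,10,11,12}  [accepting]
'c' @ 2: {11,12,13}  [accepting]
'c' @ 3: {11,12,13}  [accepting]
'b' @ 4: {11,12,13}  [accepting]
'b' @ 5: {11,12,13}  [accepting]
end set {11,12,13} — state 11 in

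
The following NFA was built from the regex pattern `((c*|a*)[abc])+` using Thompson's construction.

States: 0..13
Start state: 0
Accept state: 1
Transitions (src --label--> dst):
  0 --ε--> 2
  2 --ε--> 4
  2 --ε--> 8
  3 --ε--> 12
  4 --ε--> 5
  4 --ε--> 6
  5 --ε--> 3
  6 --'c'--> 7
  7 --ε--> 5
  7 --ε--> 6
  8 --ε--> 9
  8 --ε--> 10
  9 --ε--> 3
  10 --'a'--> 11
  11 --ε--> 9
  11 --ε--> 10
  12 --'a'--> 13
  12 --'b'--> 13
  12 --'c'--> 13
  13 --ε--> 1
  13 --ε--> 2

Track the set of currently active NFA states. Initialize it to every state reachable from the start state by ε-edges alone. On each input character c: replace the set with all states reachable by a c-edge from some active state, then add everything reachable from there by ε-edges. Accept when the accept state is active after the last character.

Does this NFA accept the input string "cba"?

S₀ = ε-closure({0}) = {0,2,3,4,5,6,8,9,10,12}
'c' @ 1: {1,2,3,4,5,6,7,8,9,10,12,13}  (accept∈set)
'b' @ 2: {1,2,3,4,5,6,8,9,10,12,13}  (accept∈set)
'a' @ 3: {1,2,3,4,5,6,8,9,10,11,12,13}  (accept∈set)
end set {1,2,3,4,5,6,8,9,10,11,12,13} — state 1 in

Answer: ACCEPT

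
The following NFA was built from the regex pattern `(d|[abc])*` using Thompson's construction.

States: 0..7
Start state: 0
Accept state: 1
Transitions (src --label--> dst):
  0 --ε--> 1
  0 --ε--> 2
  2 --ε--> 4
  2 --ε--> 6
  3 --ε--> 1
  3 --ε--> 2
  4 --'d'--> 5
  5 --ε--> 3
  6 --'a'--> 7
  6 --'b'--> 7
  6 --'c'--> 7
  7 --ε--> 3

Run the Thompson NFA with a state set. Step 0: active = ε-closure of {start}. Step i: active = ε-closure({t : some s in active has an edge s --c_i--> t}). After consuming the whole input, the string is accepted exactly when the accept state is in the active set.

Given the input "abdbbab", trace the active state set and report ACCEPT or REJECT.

start: ε-closure({0}) = {0,1,2,4,6}
'a' @ 1: {1,2,3,4,6,7}  (accept∈set)
'b' @ 2: {1,2,3,4,6,7}  (accept∈set)
'd' @ 3: {1,2,3,4,5,6}  (accept∈set)
'b' @ 4: {1,2,3,4,6,7}  (accept∈set)
'b' @ 5: {1,2,3,4,6,7}  (accept∈set)
'a' @ 6: {1,2,3,4,6,7}  (accept∈set)
'b' @ 7: {1,2,3,4,6,7}  (accept∈set)
end set {1,2,3,4,6,7} — state 1 in

Answer: ACCEPT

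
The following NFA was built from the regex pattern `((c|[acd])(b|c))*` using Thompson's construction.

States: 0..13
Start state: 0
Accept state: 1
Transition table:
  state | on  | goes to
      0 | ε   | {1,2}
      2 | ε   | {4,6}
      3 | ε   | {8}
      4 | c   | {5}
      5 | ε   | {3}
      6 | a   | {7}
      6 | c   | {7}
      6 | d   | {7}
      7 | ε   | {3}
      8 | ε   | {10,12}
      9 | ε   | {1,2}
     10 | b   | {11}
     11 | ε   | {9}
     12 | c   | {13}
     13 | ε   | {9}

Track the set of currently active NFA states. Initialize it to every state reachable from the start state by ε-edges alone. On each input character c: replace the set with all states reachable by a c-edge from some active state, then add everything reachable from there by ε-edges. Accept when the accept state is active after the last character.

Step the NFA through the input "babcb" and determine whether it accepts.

initial (ε-close {0}): {0,1,2,4,6}
'b' @ 1: {}  — dead — no transitions
rest 'abcb' ignored (set empty)
final: {}; accept 1 not in set

Answer: REJECT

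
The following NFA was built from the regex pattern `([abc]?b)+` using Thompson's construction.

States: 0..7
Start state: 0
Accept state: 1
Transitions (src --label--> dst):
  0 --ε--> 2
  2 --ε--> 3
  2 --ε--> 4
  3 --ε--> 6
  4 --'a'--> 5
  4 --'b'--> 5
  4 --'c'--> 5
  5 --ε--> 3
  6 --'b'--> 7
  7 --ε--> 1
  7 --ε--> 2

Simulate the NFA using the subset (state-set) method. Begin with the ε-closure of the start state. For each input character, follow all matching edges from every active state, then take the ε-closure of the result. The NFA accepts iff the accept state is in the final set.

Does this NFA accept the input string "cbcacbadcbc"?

start: ε-closure({0}) = {0,2,3,4,6}
'c' @ 1: {3,5,6}
'b' @ 2: {1,2,3,4,6,7}  ✓accept
'c' @ 3: {3,5,6}
'a' @ 4: {}  — no active states
rest 'cbadcbc' ignored (set empty)
end set {} — state 1 not in

Answer: REJECT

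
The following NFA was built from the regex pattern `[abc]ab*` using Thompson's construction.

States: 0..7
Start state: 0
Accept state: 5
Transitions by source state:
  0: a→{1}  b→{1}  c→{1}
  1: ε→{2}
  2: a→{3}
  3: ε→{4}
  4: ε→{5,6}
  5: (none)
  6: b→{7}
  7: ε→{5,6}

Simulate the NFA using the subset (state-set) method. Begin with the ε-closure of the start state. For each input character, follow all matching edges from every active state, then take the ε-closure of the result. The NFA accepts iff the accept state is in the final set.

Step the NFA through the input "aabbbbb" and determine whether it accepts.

Answer: ACCEPT

Steps:
S₀ = ε-closure({0}) = {0}
'a' @ 1: {1,2}
'a' @ 2: {3,4,5,6}  ✓accept
'b' @ 3: {5,6,7}  ✓accept
'b' @ 4: {5,6,7}  ✓accept
'b' @ 5: {5,6,7}  ✓accept
'b' @ 6: {5,6,7}  ✓accept
'b' @ 7: {5,6,7}  ✓accept
end set {5,6,7} — state 5 in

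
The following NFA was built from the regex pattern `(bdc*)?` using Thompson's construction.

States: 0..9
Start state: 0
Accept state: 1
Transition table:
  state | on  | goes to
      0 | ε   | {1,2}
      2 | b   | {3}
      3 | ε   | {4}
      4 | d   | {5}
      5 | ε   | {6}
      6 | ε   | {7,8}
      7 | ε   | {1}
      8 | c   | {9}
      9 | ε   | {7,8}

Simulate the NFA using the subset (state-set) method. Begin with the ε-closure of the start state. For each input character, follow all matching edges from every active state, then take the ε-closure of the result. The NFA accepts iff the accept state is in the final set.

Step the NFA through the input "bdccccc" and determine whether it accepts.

initial (ε-close {0}): {0,1,2}
'b' @ 1: {3,4}
'd' @ 2: {1,5,6,7,8}  [accepting]
'c' @ 3: {1,7,8,9}  [accepting]
'c' @ 4: {1,7,8,9}  [accepting]
'c' @ 5: {1,7,8,9}  [accepting]
'c' @ 6: {1,7,8,9}  [accepting]
'c' @ 7: {1,7,8,9}  [accepting]
end set {1,7,8,9} — state 1 in

Answer: ACCEPT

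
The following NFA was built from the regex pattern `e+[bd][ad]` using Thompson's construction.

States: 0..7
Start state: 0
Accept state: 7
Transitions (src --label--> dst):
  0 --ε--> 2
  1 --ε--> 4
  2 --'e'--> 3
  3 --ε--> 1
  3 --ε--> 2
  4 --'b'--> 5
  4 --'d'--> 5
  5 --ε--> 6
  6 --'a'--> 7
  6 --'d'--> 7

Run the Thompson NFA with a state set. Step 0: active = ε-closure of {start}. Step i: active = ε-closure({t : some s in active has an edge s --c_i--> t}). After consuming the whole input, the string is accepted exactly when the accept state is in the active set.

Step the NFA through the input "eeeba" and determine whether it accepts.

Answer: ACCEPT

Trace:
start: ε-closure({0}) = {0,2}
'e' @ 1: {1,2,3,4}
'e' @ 2: {1,2,3,4}
'e' @ 3: {1,2,3,4}
'b' @ 4: {5,6}
'a' @ 5: {7}  ✓accept
final: {7}; accept 7 in set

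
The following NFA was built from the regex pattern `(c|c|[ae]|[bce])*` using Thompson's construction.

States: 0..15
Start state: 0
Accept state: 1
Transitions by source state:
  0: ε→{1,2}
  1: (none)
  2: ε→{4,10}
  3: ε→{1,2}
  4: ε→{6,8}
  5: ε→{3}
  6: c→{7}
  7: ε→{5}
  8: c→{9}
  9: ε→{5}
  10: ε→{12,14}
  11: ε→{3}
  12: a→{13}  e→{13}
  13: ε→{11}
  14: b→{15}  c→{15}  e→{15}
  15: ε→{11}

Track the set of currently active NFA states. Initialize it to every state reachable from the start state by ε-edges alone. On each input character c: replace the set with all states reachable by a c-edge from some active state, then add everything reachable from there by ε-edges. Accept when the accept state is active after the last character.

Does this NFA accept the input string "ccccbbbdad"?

Answer: REJECT

Derivation:
start: ε-closure({0}) = {0,1,2,4,6,8,10,12,14}
'c' @ 1: {1,2,3,4,5,6,7,8,9,10,11,12,14,15}  (accept∈set)
'c' @ 2: {1,2,3,4,5,6,7,8,9,10,11,12,14,15}  (accept∈set)
'c' @ 3: {1,2,3,4,5,6,7,8,9,10,11,12,14,15}  (accept∈set)
'c' @ 4: {1,2,3,4,5,6,7,8,9,10,11,12,14,15}  (accept∈set)
'b' @ 5: {1,2,3,4,6,8,10,11,12,14,15}  (accept∈set)
'b' @ 6: {1,2,3,4,6,8,10,11,12,14,15}  (accept∈set)
'b' @ 7: {1,2,3,4,6,8,10,11,12,14,15}  (accept∈set)
'd' @ 8: {}  — dead — no transitions
rest 'ad' ignored (set empty)
after full input: {}  (accept=1 not in)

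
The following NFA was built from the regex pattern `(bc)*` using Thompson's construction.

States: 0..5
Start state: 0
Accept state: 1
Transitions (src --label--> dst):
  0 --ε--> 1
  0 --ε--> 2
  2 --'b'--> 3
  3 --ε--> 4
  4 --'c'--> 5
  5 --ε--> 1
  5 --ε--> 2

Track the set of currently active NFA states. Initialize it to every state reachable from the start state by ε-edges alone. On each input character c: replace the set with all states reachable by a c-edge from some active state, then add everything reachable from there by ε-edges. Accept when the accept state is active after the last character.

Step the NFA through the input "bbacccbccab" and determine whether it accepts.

start: ε-closure({0}) = {0,1,2}
'b' @ 1: {3,4}
'b' @ 2: {}  — dead — no transitions
rest 'acccbccab' ignored (set empty)
end set {} — state 1 not in

Answer: REJECT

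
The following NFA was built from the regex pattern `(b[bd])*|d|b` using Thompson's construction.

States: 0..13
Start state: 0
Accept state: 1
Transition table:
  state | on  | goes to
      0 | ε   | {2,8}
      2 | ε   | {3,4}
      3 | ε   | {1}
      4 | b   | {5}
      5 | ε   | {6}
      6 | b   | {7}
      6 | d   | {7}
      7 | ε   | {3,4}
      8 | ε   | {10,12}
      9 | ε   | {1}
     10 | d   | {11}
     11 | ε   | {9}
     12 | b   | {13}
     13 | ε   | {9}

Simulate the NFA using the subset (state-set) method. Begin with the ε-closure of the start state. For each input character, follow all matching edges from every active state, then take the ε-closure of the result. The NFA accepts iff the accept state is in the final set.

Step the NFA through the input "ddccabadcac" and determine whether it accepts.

Answer: REJECT

Steps:
S₀ = ε-closure({0}) = {0,1,2,3,4,8,10,12}
'd' @ 1: {1,9,11}  [accepting]
'd' @ 2: {}  — state set empty
rest 'ccabadcac' ignored (set empty)
end set {} — state 1 not in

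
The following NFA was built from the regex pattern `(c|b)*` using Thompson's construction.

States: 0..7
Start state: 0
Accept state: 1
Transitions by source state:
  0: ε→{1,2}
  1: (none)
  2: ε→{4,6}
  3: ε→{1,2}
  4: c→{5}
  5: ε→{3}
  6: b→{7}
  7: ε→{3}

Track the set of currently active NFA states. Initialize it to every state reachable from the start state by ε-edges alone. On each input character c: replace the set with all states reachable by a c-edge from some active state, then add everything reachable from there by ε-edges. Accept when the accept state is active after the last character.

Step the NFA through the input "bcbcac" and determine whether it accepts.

Answer: REJECT

Trace:
S₀ = ε-closure({0}) = {0,1,2,4,6}
'b' @ 1: {1,2,3,4,6,7}  (accept∈set)
'c' @ 2: {1,2,3,4,5,6}  (accept∈set)
'b' @ 3: {1,2,3,4,6,7}  (accept∈set)
'c' @ 4: {1,2,3,4,5,6}  (accept∈set)
'a' @ 5: {}  — dead — no transitions
rest 'c' ignored (set empty)
after full input: {}  (accept=1 not in)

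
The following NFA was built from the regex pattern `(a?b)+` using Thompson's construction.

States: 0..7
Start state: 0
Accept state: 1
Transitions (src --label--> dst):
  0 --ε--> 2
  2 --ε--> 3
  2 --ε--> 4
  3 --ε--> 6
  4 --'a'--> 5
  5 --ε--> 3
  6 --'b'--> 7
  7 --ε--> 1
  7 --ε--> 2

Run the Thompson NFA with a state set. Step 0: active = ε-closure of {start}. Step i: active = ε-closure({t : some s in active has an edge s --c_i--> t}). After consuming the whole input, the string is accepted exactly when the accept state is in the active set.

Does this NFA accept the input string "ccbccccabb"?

Answer: REJECT

Steps:
start: ε-closure({0}) = {0,2,3,4,6}
'c' @ 1: {}  — state set empty
rest 'cbccccabb' ignored (set empty)
final: {}; accept 1 not in set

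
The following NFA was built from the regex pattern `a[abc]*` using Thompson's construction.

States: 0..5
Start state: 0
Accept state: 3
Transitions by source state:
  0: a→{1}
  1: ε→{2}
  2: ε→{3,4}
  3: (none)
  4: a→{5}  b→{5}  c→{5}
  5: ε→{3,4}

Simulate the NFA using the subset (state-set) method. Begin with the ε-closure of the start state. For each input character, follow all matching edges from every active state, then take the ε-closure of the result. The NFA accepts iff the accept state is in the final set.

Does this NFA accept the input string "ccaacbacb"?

Answer: REJECT

Steps:
initial (ε-close {0}): {0}
'c' @ 1: {}  — no active states
rest 'caacbacb' ignored (set empty)
final: {}; accept 3 not in set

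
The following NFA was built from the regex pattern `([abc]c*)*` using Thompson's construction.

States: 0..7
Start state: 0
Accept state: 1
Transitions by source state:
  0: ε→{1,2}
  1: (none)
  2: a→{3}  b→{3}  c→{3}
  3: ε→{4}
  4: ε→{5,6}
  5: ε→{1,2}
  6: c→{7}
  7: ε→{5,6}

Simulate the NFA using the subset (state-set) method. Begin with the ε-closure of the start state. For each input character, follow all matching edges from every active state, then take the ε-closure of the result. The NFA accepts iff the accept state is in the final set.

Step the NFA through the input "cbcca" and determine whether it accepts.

S₀ = ε-closure({0}) = {0,1,2}
'c' @ 1: {1,2,3,4,5,6}  [accepting]
'b' @ 2: {1,2,3,4,5,6}  [accepting]
'c' @ 3: {1,2,3,4,5,6,7}  [accepting]
'c' @ 4: {1,2,3,4,5,6,7}  [accepting]
'a' @ 5: {1,2,3,4,5,6}  [accepting]
after full input: {1,2,3,4,5,6}  (accept=1 in)

Answer: ACCEPT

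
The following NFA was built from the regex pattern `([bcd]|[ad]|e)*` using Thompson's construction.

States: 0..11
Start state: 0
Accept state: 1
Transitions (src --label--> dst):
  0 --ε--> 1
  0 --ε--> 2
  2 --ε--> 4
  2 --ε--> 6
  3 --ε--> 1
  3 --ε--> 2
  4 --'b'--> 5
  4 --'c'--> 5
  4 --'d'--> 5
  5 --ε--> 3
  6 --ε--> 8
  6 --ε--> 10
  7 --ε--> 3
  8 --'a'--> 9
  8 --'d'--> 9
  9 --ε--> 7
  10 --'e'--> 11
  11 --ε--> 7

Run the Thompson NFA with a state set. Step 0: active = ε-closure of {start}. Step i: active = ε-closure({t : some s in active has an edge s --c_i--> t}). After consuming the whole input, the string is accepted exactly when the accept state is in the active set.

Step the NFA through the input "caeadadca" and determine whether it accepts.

Answer: ACCEPT

Derivation:
initial (ε-close {0}): {0,1,2,4,6,8,10}
'c' @ 1: {1,2,3,4,5,6,8,10}  ✓accept
'a' @ 2: {1,2,3,4,6,7,8,9,10}  ✓accept
'e' @ 3: {1,2,3,4,6,7,8,10,11}  ✓accept
'a' @ 4: {1,2,3,4,6,7,8,9,10}  ✓accept
'd' @ 5: {1,2,3,4,5,6,7,8,9,10}  ✓accept
'a' @ 6: {1,2,3,4,6,7,8,9,10}  ✓accept
'd' @ 7: {1,2,3,4,5,6,7,8,9,10}  ✓accept
'c' @ 8: {1,2,3,4,5,6,8,10}  ✓accept
'a' @ 9: {1,2,3,4,6,7,8,9,10}  ✓accept
end set {1,2,3,4,6,7,8,9,10} — state 1 in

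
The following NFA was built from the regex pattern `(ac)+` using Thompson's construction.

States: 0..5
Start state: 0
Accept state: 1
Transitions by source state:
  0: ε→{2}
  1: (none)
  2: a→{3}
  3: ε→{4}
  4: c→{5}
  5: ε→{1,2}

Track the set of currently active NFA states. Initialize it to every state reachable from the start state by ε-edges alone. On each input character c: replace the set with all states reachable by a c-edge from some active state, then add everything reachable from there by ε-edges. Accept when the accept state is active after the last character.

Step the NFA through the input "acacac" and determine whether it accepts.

Answer: ACCEPT

Steps:
start: ε-closure({0}) = {0,2}
'a' @ 1: {3,4}
'c' @ 2: {1,2,5}  [accepting]
'a' @ 3: {3,4}
'c' @ 4: {1,2,5}  [accepting]
'a' @ 5: {3,4}
'c' @ 6: {1,2,5}  [accepting]
end set {1,2,5} — state 1 in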